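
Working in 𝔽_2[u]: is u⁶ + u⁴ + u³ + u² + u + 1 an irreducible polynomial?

Write P(u) = u⁶ + u⁴ + u³ + u² + u + 1.
Check for roots in 𝔽_2: P(0) = 1; P(1) = 0 → root.
P(1) = 0, so (u − 1) divides P(u); P is reducible.

No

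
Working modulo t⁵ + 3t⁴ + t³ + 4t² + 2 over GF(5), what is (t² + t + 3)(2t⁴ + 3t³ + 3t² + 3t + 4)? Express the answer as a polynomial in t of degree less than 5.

Multiply in GF(5)[t]: (t² + t + 3)·(2t⁴ + 3t³ + 3t² + 3t + 4) = 2t⁶ + 2t⁴ + t² + 3t + 2.
Reduce using t⁵ ≡ 2t⁴ + 4t³ + t² + 3 (mod t⁵ + 3t⁴ + t³ + 4t² + 2).
Reduced: 3t⁴ + 3t³ + 4t + 4.

3t^4 + 3t^3 + 4t + 4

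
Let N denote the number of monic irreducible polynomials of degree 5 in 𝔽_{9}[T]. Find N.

11808

By the necklace-counting formula, N_9(5) = (1/5) Σ_{d|5} μ(5/d)·9^d.
Divisors of 5: 1, 5; μ(5/d) for each: -1, 1.
Σ = − 9^1 + 9^5 = 59040.
N = 59040/5 = 11808.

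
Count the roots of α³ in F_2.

Write f(α) = α³.
Evaluate at each of the 2 elements of F_2:
f(0) = 0 → root; f(1) = 1.
Roots: {0}.

1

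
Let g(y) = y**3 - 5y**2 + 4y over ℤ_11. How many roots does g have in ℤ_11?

Evaluate at each of the 11 elements of ℤ_11:
g(0) = 0 → root; g(1) = 0 → root; g(2) = 7; g(3) = 5; g(4) = 0 → root; g(5) = 9; g(6) = 5; g(7) = 5; g(8) = 4; g(9) = 8; g(10) = 1.
Roots: {0, 1, 4}.

3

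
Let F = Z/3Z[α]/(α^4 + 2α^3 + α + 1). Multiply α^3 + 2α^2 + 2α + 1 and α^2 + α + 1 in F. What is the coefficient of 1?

0

Multiply in Z/3Z[α]: (α^3 + 2α^2 + 2α + 1)·(α^2 + α + 1) = α^5 + 2α^3 + 2α^2 + 1.
Reduce using α^4 ≡ α^3 + 2α + 2 (mod α^4 + 2α^3 + α + 1).
Reduced: α^2 + α.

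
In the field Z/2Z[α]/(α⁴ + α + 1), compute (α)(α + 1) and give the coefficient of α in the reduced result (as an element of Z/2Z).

1

Multiply in Z/2Z[α]: (α)·(α + 1) = α² + α.
Reduced: α² + α.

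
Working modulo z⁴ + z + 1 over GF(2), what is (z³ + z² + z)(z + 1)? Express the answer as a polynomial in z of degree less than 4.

Multiply in GF(2)[z]: (z³ + z² + z)·(z + 1) = z⁴ + z.
Reduce using z⁴ ≡ z + 1 (mod z⁴ + z + 1).
Reduced: 1.

1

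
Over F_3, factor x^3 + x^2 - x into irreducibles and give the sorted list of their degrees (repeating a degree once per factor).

1, 2

Write h(x) = x^3 + x^2 - x.
Roots in F_3: h(0) = 0 → root; h(1) = 1; h(2) = 1.
Linear factors from roots: (x).
Complete factorization: h(x) = (x)·(x^2 + x - 1).
Factor degrees with multiplicity: 1 + 2 = 3.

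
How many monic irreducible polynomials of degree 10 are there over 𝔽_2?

99

By the necklace-counting formula, N_2(10) = (1/10) Σ_{d|10} μ(10/d)·2^d.
Divisors of 10: 1, 2, 5, 10; μ(10/d) for each: 1, -1, -1, 1.
Σ = 2^1 − 2^2 − 2^5 + 2^10 = 990.
N = 990/10 = 99.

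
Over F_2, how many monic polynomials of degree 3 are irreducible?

The number of monic irreducibles of degree 3 over GF(2) is (1/3)·Σ_{d∣3} μ(3/d) 2^d.
Divisors of 3: 1, 3; μ(3/d) for each: -1, 1.
Σ = − 2^1 + 2^3 = 6.
N = 6/3 = 2.

2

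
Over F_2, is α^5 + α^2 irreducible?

No

Write h(α) = α^5 + α^2.
Check for roots in F_2: h(0) = 0 → root; h(1) = 0 → root.
h(0) = 0, so (α) divides h(α); h is reducible.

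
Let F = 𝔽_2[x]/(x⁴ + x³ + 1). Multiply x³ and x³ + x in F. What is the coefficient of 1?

0

Multiply in 𝔽_2[x]: (x³)·(x³ + x) = x⁶ + x⁴.
Reduce using x⁴ ≡ x³ + 1 (mod x⁴ + x³ + 1).
Reduced: x² + x.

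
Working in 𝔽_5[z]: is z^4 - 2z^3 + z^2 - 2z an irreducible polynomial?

Write m(z) = z^4 - 2z^3 + z^2 - 2z.
Check for roots in 𝔽_5: m(0) = 0 → root; m(1) = 3; m(2) = 0 → root; m(3) = 0 → root; m(4) = 1.
m(0) = 0, so (z) divides m(z); m is reducible.

No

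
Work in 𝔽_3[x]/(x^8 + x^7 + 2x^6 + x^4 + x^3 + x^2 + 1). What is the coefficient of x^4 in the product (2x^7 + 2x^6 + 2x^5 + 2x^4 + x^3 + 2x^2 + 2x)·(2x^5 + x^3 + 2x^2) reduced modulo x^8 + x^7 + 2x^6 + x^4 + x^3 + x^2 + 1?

Multiply in 𝔽_3[x]: (2x^7 + 2x^6 + 2x^5 + 2x^4 + x^3 + 2x^2 + 2x)·(2x^5 + x^3 + 2x^2) = x^12 + x^11 + x^9 + 2x^8 + x^7 + x^5 + x^3.
Reduce using x^8 ≡ 2x^7 + x^6 + 2x^4 + 2x^3 + 2x^2 + 2 (mod x^8 + x^7 + 2x^6 + x^4 + x^3 + x^2 + 1).
Reduced: x^7 + 2x^4 + 2x^3 + 1.

2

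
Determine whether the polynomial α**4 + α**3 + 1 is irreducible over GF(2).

Write P(α) = α**4 + α**3 + 1.
Check for roots in GF(2): P(0) = 1; P(1) = 1.
No roots, so no linear factors.
Monic irreducibles of degree 2 over GF(2): α**2 + α + 1.
None of them divide P (all give nonzero remainder).
No irreducible factor of degree ≤ 2 exists, so P is irreducible over GF(2).

Yes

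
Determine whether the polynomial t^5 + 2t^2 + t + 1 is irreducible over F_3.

Write h(t) = t^5 + 2t^2 + t + 1.
Check for roots in F_3: h(0) = 1; h(1) = 2; h(2) = 1.
No roots, so no linear factors.
Monic irreducibles of degree 2 over GF(3): t^2 + 1, t^2 + t + 2, t^2 + 2t + 2.
None of them divide h (all give nonzero remainder).
No irreducible factor of degree ≤ 2 exists, so h is irreducible over GF(3).

Yes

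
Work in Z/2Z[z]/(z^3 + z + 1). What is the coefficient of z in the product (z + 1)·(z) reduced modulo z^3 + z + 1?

Multiply in Z/2Z[z]: (z + 1)·(z) = z^2 + z.
Reduced: z^2 + z.

1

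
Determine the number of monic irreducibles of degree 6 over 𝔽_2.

Gauss's count: N_{2}(6) = (1/6) Σ_{d|6} μ(6/d)·2^d.
Divisors of 6: 1, 2, 3, 6; μ(6/d) for each: 1, -1, -1, 1.
Σ = 2^1 − 2^2 − 2^3 + 2^6 = 54.
N = 54/6 = 9.

9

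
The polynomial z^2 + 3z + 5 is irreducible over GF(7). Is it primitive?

Yes

Write f(z) = z^2 + 3z + 5.
|GF(7^2)^×| = 7^2 − 1 = 48. Prime factorization: 48 = 2^4·3.
f is primitive ⇔ z has order 48 in GF(7)[z]/(f), i.e. z^(48/q) ≠ 1 for each prime q | 48.
z^(24) mod f = 6.
z^(16) mod f = 4.
None equal 1, so z has full order 48; f is primitive.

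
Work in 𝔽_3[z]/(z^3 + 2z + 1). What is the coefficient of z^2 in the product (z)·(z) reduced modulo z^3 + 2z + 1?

1

Multiply in 𝔽_3[z]: (z)·(z) = z^2.
Reduced: z^2.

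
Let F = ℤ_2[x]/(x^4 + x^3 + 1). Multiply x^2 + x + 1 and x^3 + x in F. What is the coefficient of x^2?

1

Multiply in ℤ_2[x]: (x^2 + x + 1)·(x^3 + x) = x^5 + x^4 + x^2 + x.
Reduce using x^4 ≡ x^3 + 1 (mod x^4 + x^3 + 1).
Reduced: x^2.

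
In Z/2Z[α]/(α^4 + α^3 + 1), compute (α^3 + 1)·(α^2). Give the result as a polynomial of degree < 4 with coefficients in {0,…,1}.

α^3 + α^2 + α + 1

Multiply in Z/2Z[α]: (α^3 + 1)·(α^2) = α^5 + α^2.
Reduce using α^4 ≡ α^3 + 1 (mod α^4 + α^3 + 1).
Reduced: α^3 + α^2 + α + 1.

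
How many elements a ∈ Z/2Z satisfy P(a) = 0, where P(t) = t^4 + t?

Evaluate at each of the 2 elements of Z/2Z:
P(0) = 0 → root; P(1) = 0 → root.
Roots: {0, 1}.

2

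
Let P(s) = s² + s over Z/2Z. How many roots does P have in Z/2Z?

Evaluate at each of the 2 elements of Z/2Z:
P(0) = 0 → root; P(1) = 0 → root.
Roots: {0, 1}.

2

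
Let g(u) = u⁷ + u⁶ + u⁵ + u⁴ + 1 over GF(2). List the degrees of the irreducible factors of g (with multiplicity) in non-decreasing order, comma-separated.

7

Roots in GF(2): g(0) = 1; g(1) = 1.
Complete factorization: g(u) = (u⁷ + u⁶ + u⁵ + u⁴ + 1).
Factor degrees with multiplicity: 7 = 7.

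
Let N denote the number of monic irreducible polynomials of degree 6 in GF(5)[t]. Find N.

Gauss's count: N_{5}(6) = (1/6) Σ_{d|6} μ(6/d)·5^d.
Divisors of 6: 1, 2, 3, 6; μ(6/d) for each: 1, -1, -1, 1.
Σ = 5^1 − 5^2 − 5^3 + 5^6 = 15480.
N = 15480/6 = 2580.

2580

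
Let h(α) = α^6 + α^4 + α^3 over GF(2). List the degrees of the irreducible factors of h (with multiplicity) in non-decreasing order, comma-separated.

Roots in GF(2): h(0) = 0 → root; h(1) = 1.
Linear factors from roots: (α).
Complete factorization: h(α) = (α)^3·(α^3 + α + 1).
Factor degrees with multiplicity: 1 + 1 + 1 + 3 = 6.

1, 1, 1, 3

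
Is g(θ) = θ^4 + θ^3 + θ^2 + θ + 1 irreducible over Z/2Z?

Yes

Check for roots in Z/2Z: g(0) = 1; g(1) = 1.
No roots, so no linear factors.
Monic irreducibles of degree 2 over GF(2): θ^2 + θ + 1.
None of them divide g (all give nonzero remainder).
No irreducible factor of degree ≤ 2 exists, so g is irreducible over GF(2).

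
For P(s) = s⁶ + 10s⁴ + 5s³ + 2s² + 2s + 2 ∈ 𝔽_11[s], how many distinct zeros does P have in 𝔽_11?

Evaluate at each of the 11 elements of 𝔽_11:
P(0) = 2; P(1) = 0 → root; P(2) = 3; P(3) = 6; P(4) = 0 → root; P(5) = 1; P(6) = 7; P(7) = 4; P(8) = 10; P(9) = 3; P(10) = 8.
Roots: {1, 4}.

2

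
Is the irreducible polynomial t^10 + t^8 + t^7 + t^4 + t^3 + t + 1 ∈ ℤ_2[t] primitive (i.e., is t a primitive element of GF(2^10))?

No

Write f(t) = t^10 + t^8 + t^7 + t^4 + t^3 + t + 1.
|GF(2^10)^×| = 2^10 − 1 = 1023. Prime factorization: 1023 = 3·11·31.
f is primitive ⇔ t has order 1023 in GF(2)[t]/(f), i.e. t^(1023/q) ≠ 1 for each prime q | 1023.
t^(341) mod f = 1
t^(93) mod f = t^9 + t^7 + t^2.
t^(33) mod f = t^7 + t^6 + t^4 + t^3 + t^2 + t + 1.
Since t^(341) = 1, the order of t divides 341 < 1023; not primitive.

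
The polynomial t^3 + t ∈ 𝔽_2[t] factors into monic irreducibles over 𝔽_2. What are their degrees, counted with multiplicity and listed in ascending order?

1, 1, 1

Write g(t) = t^3 + t.
Roots in 𝔽_2: g(0) = 0 → root; g(1) = 0 → root.
Linear factors from roots: (t), (t + 1).
Complete factorization: g(t) = (t)·(t + 1)^2.
Factor degrees with multiplicity: 1 + 1 + 1 = 3.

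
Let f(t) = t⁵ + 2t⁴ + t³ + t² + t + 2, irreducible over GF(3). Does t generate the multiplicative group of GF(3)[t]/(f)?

No

|GF(3^5)^×| = 3^5 − 1 = 242. Prime factorization: 242 = 2·11^2.
f is primitive ⇔ t has order 242 in GF(3)[t]/(f), i.e. t^(242/q) ≠ 1 for each prime q | 242.
t^(121) mod f = 1
t^(22) mod f = t⁴ + 2t² + 2t + 1.
Since t^(121) = 1, the order of t divides 121 < 242; not primitive.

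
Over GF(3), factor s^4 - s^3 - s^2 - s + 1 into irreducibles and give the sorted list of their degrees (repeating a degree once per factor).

1, 1, 2

Write f(s) = s^4 - s^3 - s^2 - s + 1.
Roots in GF(3): f(0) = 1; f(1) = 2; f(2) = 0 → root.
Linear factors from roots: (s + 1).
Complete factorization: f(s) = (s + 1)^2·(s^2 + 1).
Factor degrees with multiplicity: 1 + 1 + 2 = 4.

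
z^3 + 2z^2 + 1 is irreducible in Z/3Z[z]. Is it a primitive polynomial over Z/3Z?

Write f(z) = z^3 + 2z^2 + 1.
|GF(3^3)^×| = 3^3 − 1 = 26. Prime factorization: 26 = 2·13.
f is primitive ⇔ z has order 26 in GF(3)[z]/(f), i.e. z^(26/q) ≠ 1 for each prime q | 26.
z^(13) mod f = 2.
z^(2) mod f = z^2.
None equal 1, so z has full order 26; f is primitive.

Yes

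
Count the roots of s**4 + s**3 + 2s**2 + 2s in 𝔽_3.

3

Write f(s) = s**4 + s**3 + 2s**2 + 2s.
Evaluate at each of the 3 elements of 𝔽_3:
f(0) = 0 → root; f(1) = 0 → root; f(2) = 0 → root.
Roots: {0, 1, 2}.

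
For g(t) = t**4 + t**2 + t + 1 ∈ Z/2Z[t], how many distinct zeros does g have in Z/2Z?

1

Evaluate at each of the 2 elements of Z/2Z:
g(0) = 1; g(1) = 0 → root.
Roots: {1}.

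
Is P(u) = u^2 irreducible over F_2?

No

Check for roots in F_2: P(0) = 0 → root; P(1) = 1.
P(0) = 0, so (u) divides P(u); P is reducible.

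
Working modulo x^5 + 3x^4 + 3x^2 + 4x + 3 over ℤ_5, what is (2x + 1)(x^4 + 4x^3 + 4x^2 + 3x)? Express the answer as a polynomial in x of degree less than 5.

Multiply in ℤ_5[x]: (2x + 1)·(x^4 + 4x^3 + 4x^2 + 3x) = 2x^5 + 4x^4 + 2x^3 + 3x.
Reduce using x^5 ≡ 2x^4 + 2x^2 + x + 2 (mod x^5 + 3x^4 + 3x^2 + 4x + 3).
Reduced: 3x^4 + 2x^3 + 4x^2 + 4.

3x^4 + 2x^3 + 4x^2 + 4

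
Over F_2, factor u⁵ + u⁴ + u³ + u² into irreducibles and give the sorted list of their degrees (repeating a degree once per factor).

Write g(u) = u⁵ + u⁴ + u³ + u².
Roots in F_2: g(0) = 0 → root; g(1) = 0 → root.
Linear factors from roots: (u), (u + 1).
Complete factorization: g(u) = (u)^2·(u + 1)^3.
Factor degrees with multiplicity: 1 + 1 + 1 + 1 + 1 = 5.

1, 1, 1, 1, 1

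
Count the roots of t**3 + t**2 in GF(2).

Write h(t) = t**3 + t**2.
Evaluate at each of the 2 elements of GF(2):
h(0) = 0 → root; h(1) = 0 → root.
Roots: {0, 1}.

2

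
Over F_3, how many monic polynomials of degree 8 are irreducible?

x^(3^8) − x is the product of all monic irreducibles of degree dividing 8; Möbius inversion gives N = (1/8) Σ μ(8/d)·3^d.
Divisors of 8: 1, 2, 4, 8; μ(8/d) for each: 0, 0, -1, 1.
Σ = − 3^4 + 3^8 = 6480.
N = 6480/8 = 810.

810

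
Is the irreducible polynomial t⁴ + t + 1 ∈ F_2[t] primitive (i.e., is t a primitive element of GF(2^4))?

Write f(t) = t⁴ + t + 1.
|GF(2^4)^×| = 2^4 − 1 = 15. Prime factorization: 15 = 3·5.
f is primitive ⇔ t has order 15 in GF(2)[t]/(f), i.e. t^(15/q) ≠ 1 for each prime q | 15.
t^(5) mod f = t² + t.
t^(3) mod f = t³.
None equal 1, so t has full order 15; f is primitive.

Yes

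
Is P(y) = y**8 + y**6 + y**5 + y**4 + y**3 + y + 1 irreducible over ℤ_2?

Check for roots in ℤ_2: P(0) = 1; P(1) = 1.
No roots, so no linear factors.
Monic irreducibles of degree 2 over GF(2): y**2 + y + 1.
None of them divide P (all give nonzero remainder).
Monic irreducibles of degree 3 over GF(2): y**3 + y + 1, y**3 + y**2 + 1.
None of them divide P (all give nonzero remainder).
Monic irreducibles of degree 4 over GF(2): y**4 + y + 1, y**4 + y**3 + 1, y**4 + y**3 + y**2 + y + 1.
None of them divide P (all give nonzero remainder).
No irreducible factor of degree ≤ 4 exists, so P is irreducible over GF(2).

Yes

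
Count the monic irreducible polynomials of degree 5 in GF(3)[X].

x^(3^5) − x is the product of all monic irreducibles of degree dividing 5; Möbius inversion gives N = (1/5) Σ μ(5/d)·3^d.
Divisors of 5: 1, 5; μ(5/d) for each: -1, 1.
Σ = − 3^1 + 3^5 = 240.
N = 240/5 = 48.

48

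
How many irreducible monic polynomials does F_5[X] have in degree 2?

10

By the necklace-counting formula, N_5(2) = (1/2) Σ_{d|2} μ(2/d)·5^d.
Divisors of 2: 1, 2; μ(2/d) for each: -1, 1.
Σ = − 5^1 + 5^2 = 20.
N = 20/2 = 10.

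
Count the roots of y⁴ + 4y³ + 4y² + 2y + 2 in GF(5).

Write h(y) = y⁴ + 4y³ + 4y² + 2y + 2.
Evaluate at each of the 5 elements of GF(5):
h(0) = 2; h(1) = 3; h(2) = 0 → root; h(3) = 3; h(4) = 1.
Roots: {2}.

1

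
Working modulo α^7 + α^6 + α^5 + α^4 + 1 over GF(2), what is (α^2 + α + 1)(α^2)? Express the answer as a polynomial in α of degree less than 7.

α^4 + α^3 + α^2

Multiply in GF(2)[α]: (α^2 + α + 1)·(α^2) = α^4 + α^3 + α^2.
Reduced: α^4 + α^3 + α^2.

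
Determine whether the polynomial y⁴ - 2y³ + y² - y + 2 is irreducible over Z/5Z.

Write g(y) = y⁴ - 2y³ + y² - y + 2.
Check for roots in Z/5Z: g(0) = 2; g(1) = 1; g(2) = 4; g(3) = 0 → root; g(4) = 2.
g(3) = 0, so (y − 3) divides g(y); g is reducible.

No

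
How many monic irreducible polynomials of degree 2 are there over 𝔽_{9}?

36

The number of monic irreducibles of degree 2 over GF(9) is (1/2)·Σ_{d∣2} μ(2/d) 9^d.
Divisors of 2: 1, 2; μ(2/d) for each: -1, 1.
Σ = − 9^1 + 9^2 = 72.
N = 72/2 = 36.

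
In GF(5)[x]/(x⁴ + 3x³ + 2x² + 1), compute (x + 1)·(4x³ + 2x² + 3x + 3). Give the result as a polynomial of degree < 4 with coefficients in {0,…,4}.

4x^3 + 2x^2 + x + 4

Multiply in GF(5)[x]: (x + 1)·(4x³ + 2x² + 3x + 3) = 4x⁴ + x³ + x + 3.
Reduce using x⁴ ≡ 2x³ + 3x² + 4 (mod x⁴ + 3x³ + 2x² + 1).
Reduced: 4x³ + 2x² + x + 4.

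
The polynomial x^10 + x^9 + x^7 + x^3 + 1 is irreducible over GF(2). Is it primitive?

Yes

Write f(x) = x^10 + x^9 + x^7 + x^3 + 1.
|GF(2^10)^×| = 2^10 − 1 = 1023. Prime factorization: 1023 = 3·11·31.
f is primitive ⇔ x has order 1023 in GF(2)[x]/(f), i.e. x^(1023/q) ≠ 1 for each prime q | 1023.
x^(341) mod f = x^9 + x^8 + x^6 + x^5 + x^3 + x^2 + x.
x^(93) mod f = x^9 + x^8 + x^7 + x^6 + x^5 + 1.
x^(33) mod f = x^9 + x^4 + x^3 + x^2.
None equal 1, so x has full order 1023; f is primitive.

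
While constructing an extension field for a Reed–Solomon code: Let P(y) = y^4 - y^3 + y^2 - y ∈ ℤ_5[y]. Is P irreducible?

No

Check for roots in ℤ_5: P(0) = 0 → root; P(1) = 0 → root; P(2) = 0 → root; P(3) = 0 → root; P(4) = 4.
P(0) = 0, so (y) divides P(y); P is reducible.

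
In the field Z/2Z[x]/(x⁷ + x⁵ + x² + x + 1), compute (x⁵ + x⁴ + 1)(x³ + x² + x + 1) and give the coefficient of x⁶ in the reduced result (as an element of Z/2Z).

Multiply in Z/2Z[x]: (x⁵ + x⁴ + 1)·(x³ + x² + x + 1) = x⁸ + x⁴ + x³ + x² + x + 1.
Reduce using x⁷ ≡ x⁵ + x² + x + 1 (mod x⁷ + x⁵ + x² + x + 1).
Reduced: x⁶ + x⁴ + 1.

1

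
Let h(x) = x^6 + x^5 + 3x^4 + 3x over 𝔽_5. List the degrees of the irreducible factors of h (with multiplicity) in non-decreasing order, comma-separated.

Roots in 𝔽_5: h(0) = 0 → root; h(1) = 3; h(2) = 0 → root; h(3) = 4; h(4) = 0 → root.
Linear factors from roots: (x), (x + 3), (x + 1).
Complete factorization: h(x) = (x)·(x + 3)·(x + 1)^2·(x^2 + x + 1).
Factor degrees with multiplicity: 1 + 1 + 1 + 1 + 2 = 6.

1, 1, 1, 1, 2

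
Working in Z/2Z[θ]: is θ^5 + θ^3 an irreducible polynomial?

No

Write m(θ) = θ^5 + θ^3.
Check for roots in Z/2Z: m(0) = 0 → root; m(1) = 0 → root.
m(0) = 0, so (θ) divides m(θ); m is reducible.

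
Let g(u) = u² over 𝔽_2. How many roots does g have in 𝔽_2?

Evaluate at each of the 2 elements of 𝔽_2:
g(0) = 0 → root; g(1) = 1.
Roots: {0}.

1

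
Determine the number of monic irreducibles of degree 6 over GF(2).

x^(2^6) − x is the product of all monic irreducibles of degree dividing 6; Möbius inversion gives N = (1/6) Σ μ(6/d)·2^d.
Divisors of 6: 1, 2, 3, 6; μ(6/d) for each: 1, -1, -1, 1.
Σ = 2^1 − 2^2 − 2^3 + 2^6 = 54.
N = 54/6 = 9.

9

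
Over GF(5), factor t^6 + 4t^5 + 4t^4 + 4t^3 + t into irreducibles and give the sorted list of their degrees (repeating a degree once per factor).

Write f(t) = t^6 + 4t^5 + 4t^4 + 4t^3 + t.
Roots in GF(5): f(0) = 0 → root; f(1) = 4; f(2) = 0 → root; f(3) = 1; f(4) = 1.
Linear factors from roots: (t), (t + 3).
Complete factorization: f(t) = (t)·(t + 3)·(t^2 + 3t + 3)·(t^2 + 3t + 4).
Factor degrees with multiplicity: 1 + 1 + 2 + 2 = 6.

1, 1, 2, 2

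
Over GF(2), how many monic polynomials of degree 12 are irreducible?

335

x^(2^12) − x is the product of all monic irreducibles of degree dividing 12; Möbius inversion gives N = (1/12) Σ μ(12/d)·2^d.
Divisors of 12: 1, 2, 3, 4, 6, 12; μ(12/d) for each: 0, 1, 0, -1, -1, 1.
Σ = 2^2 − 2^4 − 2^6 + 2^12 = 4020.
N = 4020/12 = 335.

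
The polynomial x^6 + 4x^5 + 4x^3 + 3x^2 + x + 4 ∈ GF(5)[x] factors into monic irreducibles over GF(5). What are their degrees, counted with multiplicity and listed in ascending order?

6

Write f(x) = x^6 + 4x^5 + 4x^3 + 3x^2 + x + 4.
Roots in GF(5): f(0) = 4; f(1) = 2; f(2) = 2; f(3) = 3; f(4) = 4.
Complete factorization: f(x) = (x^6 + 4x^5 + 4x^3 + 3x^2 + x + 4).
Factor degrees with multiplicity: 6 = 6.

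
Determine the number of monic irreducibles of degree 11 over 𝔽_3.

16104

x^(3^11) − x is the product of all monic irreducibles of degree dividing 11; Möbius inversion gives N = (1/11) Σ μ(11/d)·3^d.
Divisors of 11: 1, 11; μ(11/d) for each: -1, 1.
Σ = − 3^1 + 3^11 = 177144.
N = 177144/11 = 16104.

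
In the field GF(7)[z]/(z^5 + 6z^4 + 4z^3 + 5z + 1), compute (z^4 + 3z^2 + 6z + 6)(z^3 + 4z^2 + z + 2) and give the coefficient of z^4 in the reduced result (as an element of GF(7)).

Multiply in GF(7)[z]: (z^4 + 3z^2 + 6z + 6)·(z^3 + 4z^2 + z + 2) = z^7 + 4z^6 + 4z^5 + 6z^4 + 5z^3 + z^2 + 4z + 5.
Reduce using z^5 ≡ z^4 + 3z^3 + 2z + 6 (mod z^5 + 6z^4 + 4z^3 + 5z + 1).
Reduced: 5z^4 + z^3 + 3z^2 + 2z.

5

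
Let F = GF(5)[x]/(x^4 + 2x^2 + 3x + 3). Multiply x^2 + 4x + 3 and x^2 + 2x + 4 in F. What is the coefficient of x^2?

3

Multiply in GF(5)[x]: (x^2 + 4x + 3)·(x^2 + 2x + 4) = x^4 + x^3 + 2x + 2.
Reduce using x^4 ≡ 3x^2 + 2x + 2 (mod x^4 + 2x^2 + 3x + 3).
Reduced: x^3 + 3x^2 + 4x + 4.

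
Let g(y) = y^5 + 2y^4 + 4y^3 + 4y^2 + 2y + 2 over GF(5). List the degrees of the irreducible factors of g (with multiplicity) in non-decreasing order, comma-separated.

Roots in GF(5): g(0) = 2; g(1) = 0 → root; g(2) = 3; g(3) = 2; g(4) = 1.
Linear factors from roots: (y + 4).
Complete factorization: g(y) = (y + 4)^2·(y^3 + 4y^2 + y + 2).
Factor degrees with multiplicity: 1 + 1 + 3 = 5.

1, 1, 3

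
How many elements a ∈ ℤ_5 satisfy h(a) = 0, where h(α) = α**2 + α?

2

Evaluate at each of the 5 elements of ℤ_5:
h(0) = 0 → root; h(1) = 2; h(2) = 1; h(3) = 2; h(4) = 0 → root.
Roots: {0, 4}.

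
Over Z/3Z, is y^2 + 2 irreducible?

No

Write P(y) = y^2 + 2.
Check for roots in Z/3Z: P(0) = 2; P(1) = 0 → root; P(2) = 0 → root.
P(1) = 0, so (y − 1) divides P(y); P is reducible.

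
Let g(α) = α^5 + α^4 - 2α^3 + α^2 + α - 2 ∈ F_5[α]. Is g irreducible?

No

Check for roots in F_5: g(0) = 3; g(1) = 0 → root; g(2) = 1; g(3) = 0 → root; g(4) = 0 → root.
g(1) = 0, so (α − 1) divides g(α); g is reducible.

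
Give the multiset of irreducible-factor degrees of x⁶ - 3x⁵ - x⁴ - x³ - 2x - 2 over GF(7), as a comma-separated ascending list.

1, 2, 3

Write g(x) = x⁶ - 3x⁵ - x⁴ - x³ - 2x - 2.
Linear factors from roots: (x + 2).
Complete factorization: g(x) = (x + 2)·(x² - 2x + 2)·(x³ - 3x² + x + 3).
Factor degrees with multiplicity: 1 + 2 + 3 = 6.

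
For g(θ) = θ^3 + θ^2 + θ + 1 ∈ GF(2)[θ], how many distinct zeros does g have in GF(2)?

1

Evaluate at each of the 2 elements of GF(2):
g(0) = 1; g(1) = 0 → root.
Roots: {1}.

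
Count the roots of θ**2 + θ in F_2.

2

Write P(θ) = θ**2 + θ.
Evaluate at each of the 2 elements of F_2:
P(0) = 0 → root; P(1) = 0 → root.
Roots: {0, 1}.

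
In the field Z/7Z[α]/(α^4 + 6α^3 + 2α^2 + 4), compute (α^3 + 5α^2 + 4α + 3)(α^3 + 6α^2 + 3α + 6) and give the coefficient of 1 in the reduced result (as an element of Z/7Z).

Multiply in Z/7Z[α]: (α^3 + 5α^2 + 4α + 3)·(α^3 + 6α^2 + 3α + 6) = α^6 + 4α^5 + 2α^4 + 6α^3 + 4α^2 + 5α + 4.
Reduce using α^4 ≡ α^3 + 5α^2 + 3 (mod α^4 + 6α^3 + 2α^2 + 4).
Reduced: α^3 + 4α^2 + 6α + 5.

5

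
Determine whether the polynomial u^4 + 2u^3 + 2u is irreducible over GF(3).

Write h(u) = u^4 + 2u^3 + 2u.
Check for roots in GF(3): h(0) = 0 → root; h(1) = 2; h(2) = 0 → root.
h(0) = 0, so (u) divides h(u); h is reducible.

No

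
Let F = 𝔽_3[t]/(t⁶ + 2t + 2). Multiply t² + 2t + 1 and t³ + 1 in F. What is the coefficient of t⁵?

Multiply in 𝔽_3[t]: (t² + 2t + 1)·(t³ + 1) = t⁵ + 2t⁴ + t³ + t² + 2t + 1.
Reduced: t⁵ + 2t⁴ + t³ + t² + 2t + 1.

1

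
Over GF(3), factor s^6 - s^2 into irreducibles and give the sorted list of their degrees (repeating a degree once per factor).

Write g(s) = s^6 - s^2.
Roots in GF(3): g(0) = 0 → root; g(1) = 0 → root; g(2) = 0 → root.
Linear factors from roots: (s), (s - 1), (s + 1).
Complete factorization: g(s) = (s + 1)·(s - 1)·(s)^2·(s^2 + 1).
Factor degrees with multiplicity: 1 + 1 + 1 + 1 + 2 = 6.

1, 1, 1, 1, 2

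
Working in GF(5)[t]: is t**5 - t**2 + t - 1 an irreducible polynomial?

Write g(t) = t**5 - t**2 + t - 1.
Check for roots in GF(5): g(0) = 4; g(1) = 0 → root; g(2) = 4; g(3) = 1; g(4) = 1.
g(1) = 0, so (t − 1) divides g(t); g is reducible.

No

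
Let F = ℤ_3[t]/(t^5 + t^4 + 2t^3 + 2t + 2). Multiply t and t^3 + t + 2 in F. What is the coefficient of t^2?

Multiply in ℤ_3[t]: (t)·(t^3 + t + 2) = t^4 + t^2 + 2t.
Reduced: t^4 + t^2 + 2t.

1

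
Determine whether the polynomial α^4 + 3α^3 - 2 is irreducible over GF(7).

Write h(α) = α^4 + 3α^3 - 2.
Check for roots in GF(7): h(0) = 5; h(1) = 2; h(2) = 3; h(3) = 6; h(4) = 5; h(5) = 4; h(6) = 3.
No roots, so no linear factors.
Degree-2 irreducible divisors: test the 21 monic irreducibles of degree 2 over GF(7).
None of them divide h (all give nonzero remainder).
No irreducible factor of degree ≤ 2 exists, so h is irreducible over GF(7).

Yes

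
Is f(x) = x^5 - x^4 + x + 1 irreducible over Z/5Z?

Check for roots in Z/5Z: f(0) = 1; f(1) = 2; f(2) = 4; f(3) = 1; f(4) = 3.
No roots, so no linear factors.
Degree-2 irreducible divisors: test the 10 monic irreducibles of degree 2 over GF(5).
None of them divide f (all give nonzero remainder).
No irreducible factor of degree ≤ 2 exists, so f is irreducible over GF(5).

Yes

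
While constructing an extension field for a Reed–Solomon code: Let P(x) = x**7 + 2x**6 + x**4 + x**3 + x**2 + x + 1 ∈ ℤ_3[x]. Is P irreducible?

Check for roots in ℤ_3: P(0) = 1; P(1) = 2; P(2) = 2.
No roots, so no linear factors.
Monic irreducibles of degree 2 over GF(3): x**2 + 1, x**2 + x + 2, x**2 + 2x + 2.
None of them divide P (all give nonzero remainder).
Degree-3 irreducible divisors: test the 8 monic irreducibles of degree 3 over GF(3).
None of them divide P (all give nonzero remainder).
No irreducible factor of degree ≤ 3 exists, so P is irreducible over GF(3).

Yes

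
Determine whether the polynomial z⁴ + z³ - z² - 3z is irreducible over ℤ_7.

No

Write g(z) = z⁴ + z³ - z² - 3z.
Check for roots in ℤ_7: g(0) = 0 → root; g(1) = 5; g(2) = 0 → root; g(3) = 6; g(4) = 5; g(5) = 3; g(6) = 2.
g(0) = 0, so (z) divides g(z); g is reducible.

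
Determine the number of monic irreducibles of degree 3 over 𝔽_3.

Gauss's count: N_{3}(3) = (1/3) Σ_{d|3} μ(3/d)·3^d.
Divisors of 3: 1, 3; μ(3/d) for each: -1, 1.
Σ = − 3^1 + 3^3 = 24.
N = 24/3 = 8.

8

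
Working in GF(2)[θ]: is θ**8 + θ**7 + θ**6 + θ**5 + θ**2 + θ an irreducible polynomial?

No

Write P(θ) = θ**8 + θ**7 + θ**6 + θ**5 + θ**2 + θ.
Check for roots in GF(2): P(0) = 0 → root; P(1) = 0 → root.
P(0) = 0, so (θ) divides P(θ); P is reducible.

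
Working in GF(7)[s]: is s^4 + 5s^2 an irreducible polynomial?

No

Write m(s) = s^4 + 5s^2.
Check for roots in GF(7): m(0) = 0 → root; m(1) = 6; m(2) = 1; m(3) = 0 → root; m(4) = 0 → root; m(5) = 1; m(6) = 6.
m(0) = 0, so (s) divides m(s); m is reducible.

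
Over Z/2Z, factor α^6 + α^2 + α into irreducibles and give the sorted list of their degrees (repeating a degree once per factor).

1, 2, 3

Write h(α) = α^6 + α^2 + α.
Roots in Z/2Z: h(0) = 0 → root; h(1) = 1.
Linear factors from roots: (α).
Complete factorization: h(α) = (α)·(α^2 + α + 1)·(α^3 + α^2 + 1).
Factor degrees with multiplicity: 1 + 2 + 3 = 6.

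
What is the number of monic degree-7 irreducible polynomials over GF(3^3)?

1494336168

Gauss's count: N_{27}(7) = (1/7) Σ_{d|7} μ(7/d)·27^d.
Divisors of 7: 1, 7; μ(7/d) for each: -1, 1.
Σ = − 27^1 + 27^7 = 10460353176.
N = 10460353176/7 = 1494336168.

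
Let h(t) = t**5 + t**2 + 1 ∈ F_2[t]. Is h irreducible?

Yes

Check for roots in F_2: h(0) = 1; h(1) = 1.
No roots, so no linear factors.
Monic irreducibles of degree 2 over GF(2): t**2 + t + 1.
None of them divide h (all give nonzero remainder).
No irreducible factor of degree ≤ 2 exists, so h is irreducible over GF(2).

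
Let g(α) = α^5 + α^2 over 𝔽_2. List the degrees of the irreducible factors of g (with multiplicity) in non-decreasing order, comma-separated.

Roots in 𝔽_2: g(0) = 0 → root; g(1) = 0 → root.
Linear factors from roots: (α), (α + 1).
Complete factorization: g(α) = (α + 1)·(α)^2·(α^2 + α + 1).
Factor degrees with multiplicity: 1 + 1 + 1 + 2 = 5.

1, 1, 1, 2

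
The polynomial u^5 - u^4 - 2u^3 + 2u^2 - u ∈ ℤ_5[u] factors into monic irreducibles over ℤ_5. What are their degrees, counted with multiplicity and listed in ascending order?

1, 2, 2

Write f(u) = u^5 - u^4 - 2u^3 + 2u^2 - u.
Roots in ℤ_5: f(0) = 0 → root; f(1) = 4; f(2) = 1; f(3) = 3; f(4) = 3.
Linear factors from roots: (u).
Complete factorization: f(u) = (u)·(u^2 + u + 1)·(u^2 - 2u - 1).
Factor degrees with multiplicity: 1 + 2 + 2 = 5.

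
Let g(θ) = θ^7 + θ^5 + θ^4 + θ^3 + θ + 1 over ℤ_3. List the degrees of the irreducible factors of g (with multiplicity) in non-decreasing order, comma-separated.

Roots in ℤ_3: g(0) = 1; g(1) = 0 → root; g(2) = 1.
Linear factors from roots: (θ - 1).
Complete factorization: g(θ) = (θ - 1)·(θ^2 - θ - 1)·(θ^2 + θ - 1)^2.
Factor degrees with multiplicity: 1 + 2 + 2 + 2 = 7.

1, 2, 2, 2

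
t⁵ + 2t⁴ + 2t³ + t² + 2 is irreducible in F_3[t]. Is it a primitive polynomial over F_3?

Write f(t) = t⁵ + 2t⁴ + 2t³ + t² + 2.
|GF(3^5)^×| = 3^5 − 1 = 242. Prime factorization: 242 = 2·11^2.
f is primitive ⇔ t has order 242 in GF(3)[t]/(f), i.e. t^(242/q) ≠ 1 for each prime q | 242.
t^(121) mod f = 1
t^(22) mod f = t⁴ + t + 1.
Since t^(121) = 1, the order of t divides 121 < 242; not primitive.

No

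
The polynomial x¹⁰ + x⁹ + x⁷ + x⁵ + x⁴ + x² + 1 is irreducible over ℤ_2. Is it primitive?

Write f(x) = x¹⁰ + x⁹ + x⁷ + x⁵ + x⁴ + x² + 1.
|GF(2^10)^×| = 2^10 − 1 = 1023. Prime factorization: 1023 = 3·11·31.
f is primitive ⇔ x has order 1023 in GF(2)[x]/(f), i.e. x^(1023/q) ≠ 1 for each prime q | 1023.
x^(341) mod f = x⁶ + x⁴ + x³ + x² + x + 1.
x^(93) mod f = x⁹ + x⁸ + x⁷ + x⁶ + 1.
x^(33) mod f = x⁸ + x⁷ + x⁵ + x².
None equal 1, so x has full order 1023; f is primitive.

Yes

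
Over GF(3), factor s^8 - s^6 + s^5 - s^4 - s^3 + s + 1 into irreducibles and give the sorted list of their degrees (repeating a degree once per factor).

Write f(s) = s^8 - s^6 + s^5 - s^4 - s^3 + s + 1.
Roots in GF(3): f(0) = 1; f(1) = 1; f(2) = 2.
Complete factorization: f(s) = (s^8 - s^6 + s^5 - s^4 - s^3 + s + 1).
Factor degrees with multiplicity: 8 = 8.

8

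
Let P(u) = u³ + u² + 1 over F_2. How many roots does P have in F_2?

Evaluate at each of the 2 elements of F_2:
P(0) = 1; P(1) = 1.
No element is a root.

0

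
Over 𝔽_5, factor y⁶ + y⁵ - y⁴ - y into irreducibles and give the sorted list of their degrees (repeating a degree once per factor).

Write g(y) = y⁶ + y⁵ - y⁴ - y.
Roots in 𝔽_5: g(0) = 0 → root; g(1) = 0 → root; g(2) = 3; g(3) = 3; g(4) = 0 → root.
Linear factors from roots: (y), (y - 1), (y + 1).
Complete factorization: g(y) = (y)·(y + 1)·(y - 1)·(y³ + y² + 1).
Factor degrees with multiplicity: 1 + 1 + 1 + 3 = 6.

1, 1, 1, 3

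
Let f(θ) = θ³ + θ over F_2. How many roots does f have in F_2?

2

Evaluate at each of the 2 elements of F_2:
f(0) = 0 → root; f(1) = 0 → root.
Roots: {0, 1}.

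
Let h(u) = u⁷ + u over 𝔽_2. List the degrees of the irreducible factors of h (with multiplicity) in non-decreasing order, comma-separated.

Roots in 𝔽_2: h(0) = 0 → root; h(1) = 0 → root.
Linear factors from roots: (u), (u + 1).
Complete factorization: h(u) = (u)·(u + 1)^2·(u² + u + 1)^2.
Factor degrees with multiplicity: 1 + 1 + 1 + 2 + 2 = 7.

1, 1, 1, 2, 2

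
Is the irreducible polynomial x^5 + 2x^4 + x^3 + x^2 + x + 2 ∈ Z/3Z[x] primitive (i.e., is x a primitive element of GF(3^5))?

Write f(x) = x^5 + 2x^4 + x^3 + x^2 + x + 2.
|GF(3^5)^×| = 3^5 − 1 = 242. Prime factorization: 242 = 2·11^2.
f is primitive ⇔ x has order 242 in GF(3)[x]/(f), i.e. x^(242/q) ≠ 1 for each prime q | 242.
x^(121) mod f = 1
x^(22) mod f = x^4 + 2x^2 + 2x + 1.
Since x^(121) = 1, the order of x divides 121 < 242; not primitive.

No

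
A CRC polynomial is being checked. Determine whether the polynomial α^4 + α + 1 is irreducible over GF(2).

Write g(α) = α^4 + α + 1.
Check for roots in GF(2): g(0) = 1; g(1) = 1.
No roots, so no linear factors.
Monic irreducibles of degree 2 over GF(2): α^2 + α + 1.
None of them divide g (all give nonzero remainder).
No irreducible factor of degree ≤ 2 exists, so g is irreducible over GF(2).

Yes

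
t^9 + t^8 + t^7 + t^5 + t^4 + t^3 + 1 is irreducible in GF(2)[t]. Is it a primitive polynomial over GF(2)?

Yes

Write f(t) = t^9 + t^8 + t^7 + t^5 + t^4 + t^3 + 1.
|GF(2^9)^×| = 2^9 − 1 = 511. Prime factorization: 511 = 7·73.
f is primitive ⇔ t has order 511 in GF(2)[t]/(f), i.e. t^(511/q) ≠ 1 for each prime q | 511.
t^(73) mod f = t^5 + t^4.
t^(7) mod f = t^7.
None equal 1, so t has full order 511; f is primitive.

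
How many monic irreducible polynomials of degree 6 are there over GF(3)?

116

Gauss's count: N_{3}(6) = (1/6) Σ_{d|6} μ(6/d)·3^d.
Divisors of 6: 1, 2, 3, 6; μ(6/d) for each: 1, -1, -1, 1.
Σ = 3^1 − 3^2 − 3^3 + 3^6 = 696.
N = 696/6 = 116.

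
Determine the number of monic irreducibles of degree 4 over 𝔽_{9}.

By the necklace-counting formula, N_9(4) = (1/4) Σ_{d|4} μ(4/d)·9^d.
Divisors of 4: 1, 2, 4; μ(4/d) for each: 0, -1, 1.
Σ = − 9^2 + 9^4 = 6480.
N = 6480/4 = 1620.

1620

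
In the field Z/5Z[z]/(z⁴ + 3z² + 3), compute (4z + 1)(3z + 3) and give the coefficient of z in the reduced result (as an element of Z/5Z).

0

Multiply in Z/5Z[z]: (4z + 1)·(3z + 3) = 2z² + 3.
Reduced: 2z² + 3.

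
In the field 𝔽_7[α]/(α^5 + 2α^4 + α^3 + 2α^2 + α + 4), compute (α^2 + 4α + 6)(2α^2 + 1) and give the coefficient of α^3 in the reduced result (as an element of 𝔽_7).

1

Multiply in 𝔽_7[α]: (α^2 + 4α + 6)·(2α^2 + 1) = 2α^4 + α^3 + 6α^2 + 4α + 6.
Reduced: 2α^4 + α^3 + 6α^2 + 4α + 6.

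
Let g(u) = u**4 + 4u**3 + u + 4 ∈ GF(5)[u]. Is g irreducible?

No

Check for roots in GF(5): g(0) = 4; g(1) = 0 → root; g(2) = 4; g(3) = 1; g(4) = 0 → root.
g(1) = 0, so (u − 1) divides g(u); g is reducible.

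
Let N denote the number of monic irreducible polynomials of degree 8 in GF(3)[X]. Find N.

810

By the necklace-counting formula, N_3(8) = (1/8) Σ_{d|8} μ(8/d)·3^d.
Divisors of 8: 1, 2, 4, 8; μ(8/d) for each: 0, 0, -1, 1.
Σ = − 3^4 + 3^8 = 6480.
N = 6480/8 = 810.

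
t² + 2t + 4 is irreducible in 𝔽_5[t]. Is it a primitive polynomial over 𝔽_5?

No

Write f(t) = t² + 2t + 4.
|GF(5^2)^×| = 5^2 − 1 = 24. Prime factorization: 24 = 2^3·3.
f is primitive ⇔ t has order 24 in GF(5)[t]/(f), i.e. t^(24/q) ≠ 1 for each prime q | 24.
t^(12) mod f = 1
t^(8) mod f = 2t + 4.
Since t^(12) = 1, the order of t divides 12 < 24; not primitive.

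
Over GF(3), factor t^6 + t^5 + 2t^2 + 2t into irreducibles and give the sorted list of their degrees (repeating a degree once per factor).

Write g(t) = t^6 + t^5 + 2t^2 + 2t.
Roots in GF(3): g(0) = 0 → root; g(1) = 0 → root; g(2) = 0 → root.
Linear factors from roots: (t), (t + 2), (t + 1).
Complete factorization: g(t) = (t)·(t + 2)·(t + 1)^2·(t^2 + 1).
Factor degrees with multiplicity: 1 + 1 + 1 + 1 + 2 = 6.

1, 1, 1, 1, 2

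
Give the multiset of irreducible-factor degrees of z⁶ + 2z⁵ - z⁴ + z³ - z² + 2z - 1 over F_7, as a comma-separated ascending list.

Write g(z) = z⁶ + 2z⁵ - z⁴ + z³ - z² + 2z - 1.
Linear factors from roots: (z - 2), (z + 3), (z + 1).
Complete factorization: g(z) = (z + 1)·(z + 3)·(z - 2)·(z³ - 3z - 1).
Factor degrees with multiplicity: 1 + 1 + 1 + 3 = 6.

1, 1, 1, 3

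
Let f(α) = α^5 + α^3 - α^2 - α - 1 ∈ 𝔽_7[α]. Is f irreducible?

Check for roots in 𝔽_7: f(0) = 6; f(1) = 6; f(2) = 5; f(3) = 5; f(4) = 3; f(5) = 6; f(6) = 4.
No roots, so no linear factors.
Degree-2 irreducible divisors: test the 21 monic irreducibles of degree 2 over GF(7).
None of them divide f (all give nonzero remainder).
No irreducible factor of degree ≤ 2 exists, so f is irreducible over GF(7).

Yes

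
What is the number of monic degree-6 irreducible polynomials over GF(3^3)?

The number of monic irreducibles of degree 6 over GF(27) is (1/6)·Σ_{d∣6} μ(6/d) 27^d.
Divisors of 6: 1, 2, 3, 6; μ(6/d) for each: 1, -1, -1, 1.
Σ = 27^1 − 27^2 − 27^3 + 27^6 = 387400104.
N = 387400104/6 = 64566684.

64566684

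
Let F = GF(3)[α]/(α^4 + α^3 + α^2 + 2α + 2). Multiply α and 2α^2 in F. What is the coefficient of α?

Multiply in GF(3)[α]: (α)·(2α^2) = 2α^3.
Reduced: 2α^3.

0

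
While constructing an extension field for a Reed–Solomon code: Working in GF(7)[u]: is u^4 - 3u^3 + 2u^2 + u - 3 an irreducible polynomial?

Yes

Write g(u) = u^4 - 3u^3 + 2u^2 + u - 3.
Check for roots in GF(7): g(0) = 4; g(1) = 5; g(2) = 6; g(3) = 4; g(4) = 6; g(5) = 1; g(6) = 2.
No roots, so no linear factors.
Degree-2 irreducible divisors: test the 21 monic irreducibles of degree 2 over GF(7).
None of them divide g (all give nonzero remainder).
No irreducible factor of degree ≤ 2 exists, so g is irreducible over GF(7).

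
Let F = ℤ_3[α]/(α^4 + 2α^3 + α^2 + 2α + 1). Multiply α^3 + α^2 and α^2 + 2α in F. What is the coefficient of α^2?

0

Multiply in ℤ_3[α]: (α^3 + α^2)·(α^2 + 2α) = α^5 + 2α^3.
Reduce using α^4 ≡ α^3 + 2α^2 + α + 2 (mod α^4 + 2α^3 + α^2 + 2α + 1).
Reduced: 2α^3 + 2.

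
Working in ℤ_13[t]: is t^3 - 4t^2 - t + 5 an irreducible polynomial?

Write m(t) = t^3 - 4t^2 - t + 5.
Check each element of ℤ_13 for a root: m(0)=5, m(1)=1, m(2)=8, m(3)=6, m(4)=1, m(5)=12, m(6)=6, m(7)=2, m(8)=6, m(9)=11, m(10)=10, m(11)=9, m(12)=1.
No roots. A degree-3 polynomial over a field with no linear factor is irreducible.

Yes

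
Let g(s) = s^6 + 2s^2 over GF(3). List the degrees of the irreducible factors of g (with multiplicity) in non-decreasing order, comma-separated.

Roots in GF(3): g(0) = 0 → root; g(1) = 0 → root; g(2) = 0 → root.
Linear factors from roots: (s), (s + 2), (s + 1).
Complete factorization: g(s) = (s + 1)·(s + 2)·(s)^2·(s^2 + 1).
Factor degrees with multiplicity: 1 + 1 + 1 + 1 + 2 = 6.

1, 1, 1, 1, 2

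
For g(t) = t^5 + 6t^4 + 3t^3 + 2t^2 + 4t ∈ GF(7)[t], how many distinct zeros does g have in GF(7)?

5

Evaluate at each of the 7 elements of GF(7):
g(0) = 0 → root; g(1) = 2; g(2) = 0 → root; g(3) = 0 → root; g(4) = 0 → root; g(5) = 5; g(6) = 0 → root.
Roots: {0, 2, 3, 4, 6}.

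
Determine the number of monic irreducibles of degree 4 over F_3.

The number of monic irreducibles of degree 4 over GF(3) is (1/4)·Σ_{d∣4} μ(4/d) 3^d.
Divisors of 4: 1, 2, 4; μ(4/d) for each: 0, -1, 1.
Σ = − 3^2 + 3^4 = 72.
N = 72/4 = 18.

18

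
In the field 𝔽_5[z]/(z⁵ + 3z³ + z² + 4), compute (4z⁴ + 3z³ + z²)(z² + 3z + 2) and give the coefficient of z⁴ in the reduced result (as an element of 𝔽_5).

Multiply in 𝔽_5[z]: (4z⁴ + 3z³ + z²)·(z² + 3z + 2) = 4z⁶ + 3z⁴ + 4z³ + 2z².
Reduce using z⁵ ≡ 2z³ + 4z² + 1 (mod z⁵ + 3z³ + z² + 4).
Reduced: z⁴ + 2z² + 4z.

1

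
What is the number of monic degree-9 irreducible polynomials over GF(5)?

x^(5^9) − x is the product of all monic irreducibles of degree dividing 9; Möbius inversion gives N = (1/9) Σ μ(9/d)·5^d.
Divisors of 9: 1, 3, 9; μ(9/d) for each: 0, -1, 1.
Σ = − 5^3 + 5^9 = 1953000.
N = 1953000/9 = 217000.

217000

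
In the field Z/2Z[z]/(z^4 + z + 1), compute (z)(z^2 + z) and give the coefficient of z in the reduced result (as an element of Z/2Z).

0

Multiply in Z/2Z[z]: (z)·(z^2 + z) = z^3 + z^2.
Reduced: z^3 + z^2.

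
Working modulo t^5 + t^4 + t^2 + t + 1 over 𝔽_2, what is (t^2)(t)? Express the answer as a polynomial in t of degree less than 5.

t^3

Multiply in 𝔽_2[t]: (t^2)·(t) = t^3.
Reduced: t^3.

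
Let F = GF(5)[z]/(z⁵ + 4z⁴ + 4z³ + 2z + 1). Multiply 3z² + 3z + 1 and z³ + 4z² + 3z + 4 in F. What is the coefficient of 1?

Multiply in GF(5)[z]: (3z² + 3z + 1)·(z³ + 4z² + 3z + 4) = 3z⁵ + 2z³ + 4.
Reduce using z⁵ ≡ z⁴ + z³ + 3z + 4 (mod z⁵ + 4z⁴ + 4z³ + 2z + 1).
Reduced: 3z⁴ + 4z + 1.

1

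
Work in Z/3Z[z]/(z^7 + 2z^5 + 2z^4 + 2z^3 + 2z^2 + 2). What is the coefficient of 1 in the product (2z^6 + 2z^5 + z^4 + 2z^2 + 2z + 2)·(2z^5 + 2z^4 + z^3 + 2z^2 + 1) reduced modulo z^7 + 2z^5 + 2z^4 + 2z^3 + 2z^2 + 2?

2

Multiply in Z/3Z[z]: (2z^6 + 2z^5 + z^4 + 2z^2 + 2z + 2)·(2z^5 + 2z^4 + z^3 + 2z^2 + 1) = z^11 + 2z^10 + 2z^9 + 2z^8 + 2z^4 + 2z + 2.
Reduce using z^7 ≡ z^5 + z^4 + z^3 + z^2 + 1 (mod z^7 + 2z^5 + 2z^4 + 2z^3 + 2z^2 + 2).
Reduced: 2z^6 + z^5 + 2z^4 + z^3 + z + 2.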